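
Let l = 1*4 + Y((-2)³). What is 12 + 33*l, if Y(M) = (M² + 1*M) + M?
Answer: 1728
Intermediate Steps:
Y(M) = M² + 2*M (Y(M) = (M² + M) + M = (M + M²) + M = M² + 2*M)
l = 52 (l = 1*4 + (-2)³*(2 + (-2)³) = 4 - 8*(2 - 8) = 4 - 8*(-6) = 4 + 48 = 52)
12 + 33*l = 12 + 33*52 = 12 + 1716 = 1728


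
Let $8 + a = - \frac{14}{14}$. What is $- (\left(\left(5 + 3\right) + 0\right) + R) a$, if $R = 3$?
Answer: $99$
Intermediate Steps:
$a = -9$ ($a = -8 - \frac{14}{14} = -8 - 1 = -9$)
$- (\left(\left(5 + 3\right) + 0\right) + R) a = - (\left(\left(5 + 3\right) + 0\right) + 3) \left(-9\right) = - (\left(8 + 0\right) + 3) \left(-9\right) = - (8 + 3) \left(-9\right) = \left(-1\right) 11 \left(-9\right) = \left(-11\right) \left(-9\right) = 99$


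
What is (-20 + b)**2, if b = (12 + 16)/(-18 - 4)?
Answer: 54756/121 ≈ 452.53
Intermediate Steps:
b = -14/11 (b = 28/(-22) = 28*(-1/22) = -14/11 ≈ -1.2727)
(-20 + b)**2 = (-20 - 14/11)**2 = (-234/11)**2 = 54756/121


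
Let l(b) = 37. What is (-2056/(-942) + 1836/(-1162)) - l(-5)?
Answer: -9960197/273651 ≈ -36.397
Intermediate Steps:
(-2056/(-942) + 1836/(-1162)) - l(-5) = (-2056/(-942) + 1836/(-1162)) - 1*37 = (-2056*(-1/942) + 1836*(-1/1162)) - 37 = (1028/471 - 918/581) - 37 = 164890/273651 - 37 = -9960197/273651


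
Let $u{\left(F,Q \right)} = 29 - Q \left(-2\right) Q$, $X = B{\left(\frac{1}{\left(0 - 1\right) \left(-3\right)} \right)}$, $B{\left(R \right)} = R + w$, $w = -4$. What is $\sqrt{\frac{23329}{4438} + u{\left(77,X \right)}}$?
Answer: $\frac{5 \sqrt{433552658}}{13314} \approx 7.8196$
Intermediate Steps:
$B{\left(R \right)} = -4 + R$ ($B{\left(R \right)} = R - 4 = -4 + R$)
$X = - \frac{11}{3}$ ($X = -4 + \frac{1}{\left(0 - 1\right) \left(-3\right)} = -4 + \frac{1}{\left(-1\right) \left(-3\right)} = -4 + \frac{1}{3} = - \frac{11}{3} \approx -3.6667$)
$u{\left(F,Q \right)} = 29 + 2 Q^{2}$ ($u{\left(F,Q \right)} = 29 - - 2 Q Q = 29 - - 2 Q^{2} = 29 + 2 Q^{2}$)
$\sqrt{\frac{23329}{4438} + u{\left(77,X \right)}} = \sqrt{\frac{23329}{4438} + \left(29 + 2 \left(- \frac{11}{3}\right)^{2}\right)} = \sqrt{23329 \cdot \frac{1}{4438} + \left(29 + 2 \cdot \frac{121}{9}\right)} = \sqrt{\frac{23329}{4438} + \left(29 + \frac{242}{9}\right)} = \sqrt{\frac{23329}{4438} + \frac{503}{9}} = \sqrt{\frac{2442275}{39942}} = \frac{5 \sqrt{433552658}}{13314}$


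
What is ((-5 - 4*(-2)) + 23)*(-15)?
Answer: -390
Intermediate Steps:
((-5 - 4*(-2)) + 23)*(-15) = ((-5 + 8) + 23)*(-15) = (3 + 23)*(-15) = 26*(-15) = -390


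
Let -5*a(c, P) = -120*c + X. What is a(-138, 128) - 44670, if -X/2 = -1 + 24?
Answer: -239864/5 ≈ -47973.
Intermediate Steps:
X = -46 (X = -2*(-1 + 24) = -2*23 = -46)
a(c, P) = 46/5 + 24*c (a(c, P) = -(-120*c - 46)/5 = -(-46 - 120*c)/5 = 46/5 + 24*c)
a(-138, 128) - 44670 = (46/5 + 24*(-138)) - 44670 = (46/5 - 3312) - 44670 = -16514/5 - 44670 = -239864/5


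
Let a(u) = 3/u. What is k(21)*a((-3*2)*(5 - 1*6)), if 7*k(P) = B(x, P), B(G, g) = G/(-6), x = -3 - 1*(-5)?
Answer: -1/42 ≈ -0.023810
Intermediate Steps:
x = 2 (x = -3 + 5 = 2)
B(G, g) = -G/6 (B(G, g) = G*(-1/6) = -G/6)
k(P) = -1/21 (k(P) = (-1/6*2)/7 = (1/7)*(-1/3) = -1/21)
k(21)*a((-3*2)*(5 - 1*6)) = -1/(7*((-3*2)*(5 - 1*6))) = -1/(7*((-6*(5 - 6)))) = -1/(7*((-6*(-1)))) = -1/(7*6) = -1/21*1/2 = -1/42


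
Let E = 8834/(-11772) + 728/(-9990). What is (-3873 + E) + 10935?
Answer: 7688985923/1088910 ≈ 7061.2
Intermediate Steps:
E = -896497/1088910 (E = 8834*(-1/11772) + 728*(-1/9990) = -4417/5886 - 364/4995 = -896497/1088910 ≈ -0.82330)
(-3873 + E) + 10935 = (-3873 - 896497/1088910) + 10935 = -4218244927/1088910 + 10935 = 7688985923/1088910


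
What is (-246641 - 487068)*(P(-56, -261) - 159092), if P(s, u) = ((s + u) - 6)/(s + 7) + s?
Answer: 5721410688661/49 ≈ 1.1676e+11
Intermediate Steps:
P(s, u) = s + (-6 + s + u)/(7 + s) (P(s, u) = (-6 + s + u)/(7 + s) + s = s + (-6 + s + u)/(7 + s))
(-246641 - 487068)*(P(-56, -261) - 159092) = (-246641 - 487068)*((-6 - 261 + (-56)**2 + 8*(-56))/(7 - 56) - 159092) = -733709*((-6 - 261 + 3136 - 448)/(-49) - 159092) = -733709*(-1/49*2421 - 159092) = -733709*(-2421/49 - 159092) = -733709*(-7797929/49) = 5721410688661/49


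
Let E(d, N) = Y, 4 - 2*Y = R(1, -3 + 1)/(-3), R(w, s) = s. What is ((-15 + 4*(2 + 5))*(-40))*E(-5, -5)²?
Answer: -13000/9 ≈ -1444.4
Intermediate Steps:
Y = 5/3 (Y = 2 - (-3 + 1)/(2*(-3)) = 2 - (-1)*(-1)/3 = 2 - ½*⅔ = 2 - ⅓ = 5/3 ≈ 1.6667)
E(d, N) = 5/3
((-15 + 4*(2 + 5))*(-40))*E(-5, -5)² = ((-15 + 4*(2 + 5))*(-40))*(5/3)² = ((-15 + 4*7)*(-40))*(25/9) = ((-15 + 28)*(-40))*(25/9) = (13*(-40))*(25/9) = -520*25/9 = -13000/9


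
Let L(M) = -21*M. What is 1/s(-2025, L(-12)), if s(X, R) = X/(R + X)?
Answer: 197/225 ≈ 0.87556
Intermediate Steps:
1/s(-2025, L(-12)) = 1/(-2025/(-21*(-12) - 2025)) = 1/(-2025/(252 - 2025)) = 1/(-2025/(-1773)) = 1/(-2025*(-1/1773)) = 1/(225/197) = 197/225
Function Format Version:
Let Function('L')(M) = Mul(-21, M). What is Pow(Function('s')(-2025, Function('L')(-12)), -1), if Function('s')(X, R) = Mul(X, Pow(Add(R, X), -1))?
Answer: Rational(197, 225) ≈ 0.87556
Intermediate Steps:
Pow(Function('s')(-2025, Function('L')(-12)), -1) = Pow(Mul(-2025, Pow(Add(Mul(-21, -12), -2025), -1)), -1) = Pow(Mul(-2025, Pow(Add(252, -2025), -1)), -1) = Pow(Mul(-2025, Pow(-1773, -1)), -1) = Pow(Mul(-2025, Rational(-1, 1773)), -1) = Pow(Rational(225, 197), -1) = Rational(197, 225)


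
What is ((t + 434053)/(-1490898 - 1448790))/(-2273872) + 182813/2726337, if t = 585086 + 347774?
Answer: 17710326296063821/264117817740198528 ≈ 0.067055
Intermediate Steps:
t = 932860
((t + 434053)/(-1490898 - 1448790))/(-2273872) + 182813/2726337 = ((932860 + 434053)/(-1490898 - 1448790))/(-2273872) + 182813/2726337 = (1366913/(-2939688))*(-1/2273872) + 182813*(1/2726337) = (1366913*(-1/2939688))*(-1/2273872) + 182813/2726337 = -1366913/2939688*(-1/2273872) + 182813/2726337 = 59431/290629314432 + 182813/2726337 = 17710326296063821/264117817740198528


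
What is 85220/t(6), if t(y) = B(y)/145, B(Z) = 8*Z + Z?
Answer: 6178450/27 ≈ 2.2883e+5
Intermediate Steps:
B(Z) = 9*Z
t(y) = 9*y/145 (t(y) = (9*y)/145 = (9*y)*(1/145) = 9*y/145)
85220/t(6) = 85220/(((9/145)*6)) = 85220/(54/145) = 85220*(145/54) = 6178450/27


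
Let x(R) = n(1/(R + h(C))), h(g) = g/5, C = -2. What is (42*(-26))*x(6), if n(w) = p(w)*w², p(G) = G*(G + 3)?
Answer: -433875/21952 ≈ -19.765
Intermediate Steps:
p(G) = G*(3 + G)
h(g) = g/5 (h(g) = g*(⅕) = g/5)
n(w) = w³*(3 + w) (n(w) = (w*(3 + w))*w² = w³*(3 + w))
x(R) = (3 + 1/(-⅖ + R))/(-⅖ + R)³ (x(R) = (1/(R + (⅕)*(-2)))³*(3 + 1/(R + (⅕)*(-2))) = (1/(R - ⅖))³*(3 + 1/(R - ⅖)) = (1/(-⅖ + R))³*(3 + 1/(-⅖ + R)) = (3 + 1/(-⅖ + R))/(-⅖ + R)³)
(42*(-26))*x(6) = (42*(-26))*(125*(-1 + 15*6)/(-2 + 5*6)⁴) = -136500*(-1 + 90)/(-2 + 30)⁴ = -136500*89/28⁴ = -136500*89/614656 = -1092*11125/614656 = -433875/21952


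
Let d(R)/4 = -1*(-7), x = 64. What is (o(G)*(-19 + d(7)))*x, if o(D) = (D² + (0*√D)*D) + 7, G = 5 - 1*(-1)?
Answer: 24768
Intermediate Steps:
G = 6 (G = 5 + 1 = 6)
o(D) = 7 + D² (o(D) = (D² + 0*D) + 7 = (D² + 0) + 7 = D² + 7 = 7 + D²)
d(R) = 28 (d(R) = 4*(-1*(-7)) = 4*7 = 28)
(o(G)*(-19 + d(7)))*x = ((7 + 6²)*(-19 + 28))*64 = ((7 + 36)*9)*64 = (43*9)*64 = 387*64 = 24768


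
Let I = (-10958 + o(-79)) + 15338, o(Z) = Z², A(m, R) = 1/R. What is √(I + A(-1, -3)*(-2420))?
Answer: √102849/3 ≈ 106.90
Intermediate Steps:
I = 10621 (I = (-10958 + (-79)²) + 15338 = (-10958 + 6241) + 15338 = -4717 + 15338 = 10621)
√(I + A(-1, -3)*(-2420)) = √(10621 - 2420/(-3)) = √(10621 - ⅓*(-2420)) = √(10621 + 2420/3) = √(34283/3) = √102849/3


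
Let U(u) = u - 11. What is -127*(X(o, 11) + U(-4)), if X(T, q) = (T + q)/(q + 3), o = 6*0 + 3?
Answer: 1778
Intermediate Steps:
U(u) = -11 + u
o = 3 (o = 0 + 3 = 3)
X(T, q) = (T + q)/(3 + q)
-127*(X(o, 11) + U(-4)) = -127*((3 + 11)/(3 + 11) + (-11 - 4)) = -127*(14/14 - 15) = -127*((1/14)*14 - 15) = -127*(1 - 15) = -127*(-14) = 1778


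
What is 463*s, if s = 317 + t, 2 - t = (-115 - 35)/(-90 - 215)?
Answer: 8995627/61 ≈ 1.4747e+5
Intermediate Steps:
t = 92/61 (t = 2 - (-115 - 35)/(-90 - 215) = 2 - (-150)/(-305) = 2 - (-150)*(-1)/305 = 2 - 1*30/61 = 2 - 30/61 = 92/61 ≈ 1.5082)
s = 19429/61 (s = 317 + 92/61 = 19429/61 ≈ 318.51)
463*s = 463*(19429/61) = 8995627/61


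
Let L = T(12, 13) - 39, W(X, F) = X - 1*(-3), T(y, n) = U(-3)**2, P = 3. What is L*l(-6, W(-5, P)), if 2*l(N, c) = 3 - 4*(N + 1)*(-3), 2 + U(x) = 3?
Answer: 1083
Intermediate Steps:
U(x) = 1 (U(x) = -2 + 3 = 1)
T(y, n) = 1 (T(y, n) = 1**2 = 1)
W(X, F) = 3 + X (W(X, F) = X + 3 = 3 + X)
l(N, c) = 15/2 + 6*N (l(N, c) = (3 - 4*(N + 1)*(-3))/2 = (3 - 4*(1 + N)*(-3))/2 = (3 - 4*(-3 - 3*N))/2 = (3 + (12 + 12*N))/2 = (15 + 12*N)/2 = 15/2 + 6*N)
L = -38 (L = 1 - 39 = -38)
L*l(-6, W(-5, P)) = -38*(15/2 + 6*(-6)) = -38*(15/2 - 36) = -38*(-57/2) = 1083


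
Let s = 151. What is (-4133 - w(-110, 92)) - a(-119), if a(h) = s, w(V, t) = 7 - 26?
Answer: -4265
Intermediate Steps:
w(V, t) = -19
a(h) = 151
(-4133 - w(-110, 92)) - a(-119) = (-4133 - 1*(-19)) - 1*151 = (-4133 + 19) - 151 = -4114 - 151 = -4265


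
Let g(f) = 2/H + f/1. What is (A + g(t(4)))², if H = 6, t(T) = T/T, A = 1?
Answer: 49/9 ≈ 5.4444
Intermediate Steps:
t(T) = 1
g(f) = ⅓ + f (g(f) = 2/6 + f/1 = 2*(⅙) + f*1 = ⅓ + f)
(A + g(t(4)))² = (1 + (⅓ + 1))² = (1 + 4/3)² = (7/3)² = 49/9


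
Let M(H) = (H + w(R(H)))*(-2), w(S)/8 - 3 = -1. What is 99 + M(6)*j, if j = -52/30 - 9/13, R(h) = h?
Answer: 40117/195 ≈ 205.73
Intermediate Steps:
w(S) = 16 (w(S) = 24 + 8*(-1) = 24 - 8 = 16)
j = -473/195 (j = -52*1/30 - 9*1/13 = -26/15 - 9/13 = -473/195 ≈ -2.4256)
M(H) = -32 - 2*H (M(H) = (H + 16)*(-2) = (16 + H)*(-2) = -32 - 2*H)
99 + M(6)*j = 99 + (-32 - 2*6)*(-473/195) = 99 + (-32 - 12)*(-473/195) = 99 - 44*(-473/195) = 99 + 20812/195 = 40117/195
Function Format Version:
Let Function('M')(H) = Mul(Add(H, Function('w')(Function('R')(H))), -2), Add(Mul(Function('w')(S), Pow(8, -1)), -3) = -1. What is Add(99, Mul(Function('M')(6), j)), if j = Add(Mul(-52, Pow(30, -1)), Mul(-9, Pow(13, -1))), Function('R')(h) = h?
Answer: Rational(40117, 195) ≈ 205.73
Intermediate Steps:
Function('w')(S) = 16 (Function('w')(S) = Add(24, Mul(8, -1)) = Add(24, -8) = 16)
j = Rational(-473, 195) (j = Add(Mul(-52, Rational(1, 30)), Mul(-9, Rational(1, 13))) = Add(Rational(-26, 15), Rational(-9, 13)) = Rational(-473, 195) ≈ -2.4256)
Function('M')(H) = Add(-32, Mul(-2, H)) (Function('M')(H) = Mul(Add(H, 16), -2) = Mul(Add(16, H), -2) = Add(-32, Mul(-2, H)))
Add(99, Mul(Function('M')(6), j)) = Add(99, Mul(Add(-32, Mul(-2, 6)), Rational(-473, 195))) = Add(99, Mul(Add(-32, -12), Rational(-473, 195))) = Add(99, Mul(-44, Rational(-473, 195))) = Add(99, Rational(20812, 195)) = Rational(40117, 195)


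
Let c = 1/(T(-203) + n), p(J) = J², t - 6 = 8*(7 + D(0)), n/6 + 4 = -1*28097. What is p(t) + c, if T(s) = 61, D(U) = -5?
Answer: 81575779/168545 ≈ 484.00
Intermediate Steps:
n = -168606 (n = -24 + 6*(-1*28097) = -24 + 6*(-28097) = -24 - 168582 = -168606)
t = 22 (t = 6 + 8*(7 - 5) = 6 + 8*2 = 6 + 16 = 22)
c = -1/168545 (c = 1/(61 - 168606) = 1/(-168545) = -1/168545 ≈ -5.9331e-6)
p(t) + c = 22² - 1/168545 = 484 - 1/168545 = 81575779/168545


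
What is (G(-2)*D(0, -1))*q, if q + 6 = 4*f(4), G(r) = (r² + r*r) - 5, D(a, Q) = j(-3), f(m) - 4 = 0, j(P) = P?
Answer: -90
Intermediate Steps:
f(m) = 4 (f(m) = 4 + 0 = 4)
D(a, Q) = -3
G(r) = -5 + 2*r² (G(r) = (r² + r²) - 5 = 2*r² - 5 = -5 + 2*r²)
q = 10 (q = -6 + 4*4 = -6 + 16 = 10)
(G(-2)*D(0, -1))*q = ((-5 + 2*(-2)²)*(-3))*10 = ((-5 + 2*4)*(-3))*10 = ((-5 + 8)*(-3))*10 = (3*(-3))*10 = -9*10 = -90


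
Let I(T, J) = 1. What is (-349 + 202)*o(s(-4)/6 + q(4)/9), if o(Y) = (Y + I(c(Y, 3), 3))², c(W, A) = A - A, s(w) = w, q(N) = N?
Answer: -2401/27 ≈ -88.926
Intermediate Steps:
c(W, A) = 0
o(Y) = (1 + Y)² (o(Y) = (Y + 1)² = (1 + Y)²)
(-349 + 202)*o(s(-4)/6 + q(4)/9) = (-349 + 202)*(1 + (-4/6 + 4/9))² = -147*(1 + (-4*⅙ + 4*(⅑)))² = -147*(1 + (-⅔ + 4/9))² = -147*(1 - 2/9)² = -147*(7/9)² = -147*49/81 = -2401/27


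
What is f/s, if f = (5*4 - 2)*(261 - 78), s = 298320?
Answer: 549/49720 ≈ 0.011042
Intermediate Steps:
f = 3294 (f = (20 - 2)*183 = 18*183 = 3294)
f/s = 3294/298320 = 3294*(1/298320) = 549/49720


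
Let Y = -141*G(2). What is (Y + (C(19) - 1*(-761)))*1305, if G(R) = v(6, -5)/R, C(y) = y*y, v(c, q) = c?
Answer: 912195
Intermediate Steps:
C(y) = y²
G(R) = 6/R
Y = -423 (Y = -846/2 = -141*3 = -423)
(Y + (C(19) - 1*(-761)))*1305 = (-423 + (19² - 1*(-761)))*1305 = (-423 + (361 + 761))*1305 = (-423 + 1122)*1305 = 699*1305 = 912195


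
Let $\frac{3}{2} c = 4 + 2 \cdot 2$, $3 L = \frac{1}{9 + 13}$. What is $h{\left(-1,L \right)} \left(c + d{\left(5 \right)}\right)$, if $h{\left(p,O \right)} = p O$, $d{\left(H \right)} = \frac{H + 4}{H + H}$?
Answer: $- \frac{17}{180} \approx -0.094444$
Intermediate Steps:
$d{\left(H \right)} = \frac{4 + H}{2 H}$
$L = \frac{1}{66}$ ($L = \frac{1}{3 \left(9 + 13\right)} = \frac{1}{3 \cdot 22} = \frac{1}{3} \cdot \frac{1}{22} = \frac{1}{66} \approx 0.015152$)
$c = \frac{16}{3}$ ($c = \frac{2 \left(4 + 2 \cdot 2\right)}{3} = \frac{2 \left(4 + 4\right)}{3} = \frac{2}{3} \cdot 8 = \frac{16}{3} \approx 5.3333$)
$h{\left(p,O \right)} = O p$
$h{\left(-1,L \right)} \left(c + d{\left(5 \right)}\right) = \frac{1}{66} \left(-1\right) \left(\frac{16}{3} + \frac{4 + 5}{2 \cdot 5}\right) = - \frac{\frac{16}{3} + \frac{1}{2} \cdot \frac{1}{5} \cdot 9}{66} = - \frac{\frac{16}{3} + \frac{9}{10}}{66} = \left(- \frac{1}{66}\right) \frac{187}{30} = - \frac{17}{180}$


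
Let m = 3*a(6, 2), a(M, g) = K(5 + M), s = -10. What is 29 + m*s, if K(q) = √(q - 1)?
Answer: 29 - 30*√10 ≈ -65.868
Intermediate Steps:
K(q) = √(-1 + q)
a(M, g) = √(4 + M) (a(M, g) = √(-1 + (5 + M)) = √(4 + M))
m = 3*√10 (m = 3*√(4 + 6) = 3*√10 ≈ 9.4868)
29 + m*s = 29 + (3*√10)*(-10) = 29 - 30*√10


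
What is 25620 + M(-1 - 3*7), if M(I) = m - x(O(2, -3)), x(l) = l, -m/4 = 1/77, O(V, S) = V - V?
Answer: 1972736/77 ≈ 25620.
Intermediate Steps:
O(V, S) = 0
m = -4/77 ≈ -0.051948
M(I) = -4/77 (M(I) = -4/77 - 1*0 = -4/77 + 0 = -4/77)
25620 + M(-1 - 3*7) = 25620 - 4/77 = 1972736/77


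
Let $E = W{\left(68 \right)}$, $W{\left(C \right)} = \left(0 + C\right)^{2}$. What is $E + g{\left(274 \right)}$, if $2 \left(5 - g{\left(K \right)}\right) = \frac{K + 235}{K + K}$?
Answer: $\frac{5072875}{1096} \approx 4628.5$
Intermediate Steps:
$g{\left(K \right)} = 5 - \frac{235 + K}{4 K}$ ($g{\left(K \right)} = 5 - \frac{\left(K + 235\right) \frac{1}{K + K}}{2} = 5 - \frac{\left(235 + K\right) \frac{1}{2 K}}{2} = 5 - \frac{\frac{1}{2} \frac{1}{K} \left(235 + K\right)}{2} = 5 - \frac{235 + K}{4 K}$)
$W{\left(C \right)} = C^{2}$
$E = 4624$ ($E = 68^{2} = 4624$)
$E + g{\left(274 \right)} = 4624 + \frac{-235 + 19 \cdot 274}{4 \cdot 274} = 4624 + \frac{1}{4} \cdot \frac{1}{274} \left(-235 + 5206\right) = 4624 + \frac{1}{4} \cdot \frac{1}{274} \cdot 4971 = 4624 + \frac{4971}{1096} = \frac{5072875}{1096}$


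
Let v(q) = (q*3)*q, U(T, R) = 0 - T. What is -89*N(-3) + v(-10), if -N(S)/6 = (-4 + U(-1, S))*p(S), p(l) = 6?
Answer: -9312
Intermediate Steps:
U(T, R) = -T
N(S) = 108 (N(S) = -6*(-4 - 1*(-1))*6 = -6*(-4 + 1)*6 = -(-18)*6 = -6*(-18) = 108)
v(q) = 3*q² (v(q) = (3*q)*q = 3*q²)
-89*N(-3) + v(-10) = -89*108 + 3*(-10)² = -9612 + 3*100 = -9612 + 300 = -9312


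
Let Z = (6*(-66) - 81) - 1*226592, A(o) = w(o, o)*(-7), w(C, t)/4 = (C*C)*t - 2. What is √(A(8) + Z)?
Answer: I*√241349 ≈ 491.27*I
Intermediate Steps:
w(C, t) = -8 + 4*t*C² (w(C, t) = 4*((C*C)*t - 2) = 4*(C²*t - 2) = 4*(t*C² - 2) = 4*(-2 + t*C²) = -8 + 4*t*C²)
A(o) = 56 - 28*o³ (A(o) = (-8 + 4*o*o²)*(-7) = (-8 + 4*o³)*(-7) = 56 - 28*o³)
Z = -227069 (Z = (-396 - 81) - 226592 = -477 - 226592 = -227069)
√(A(8) + Z) = √((56 - 28*8³) - 227069) = √((56 - 28*512) - 227069) = √((56 - 14336) - 227069) = √(-14280 - 227069) = √(-241349) = I*√241349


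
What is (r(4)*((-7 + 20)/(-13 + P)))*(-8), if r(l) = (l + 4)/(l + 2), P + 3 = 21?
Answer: -416/15 ≈ -27.733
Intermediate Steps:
P = 18 (P = -3 + 21 = 18)
r(l) = (4 + l)/(2 + l)
(r(4)*((-7 + 20)/(-13 + P)))*(-8) = (((4 + 4)/(2 + 4))*((-7 + 20)/(-13 + 18)))*(-8) = ((8/6)*(13/5))*(-8) = (((1/6)*8)*(13*(1/5)))*(-8) = ((4/3)*(13/5))*(-8) = (52/15)*(-8) = -416/15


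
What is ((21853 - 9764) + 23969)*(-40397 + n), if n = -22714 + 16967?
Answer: -1663860352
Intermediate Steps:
n = -5747
((21853 - 9764) + 23969)*(-40397 + n) = ((21853 - 9764) + 23969)*(-40397 - 5747) = (12089 + 23969)*(-46144) = 36058*(-46144) = -1663860352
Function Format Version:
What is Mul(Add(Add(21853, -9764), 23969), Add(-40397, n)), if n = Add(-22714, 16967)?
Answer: -1663860352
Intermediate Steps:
n = -5747
Mul(Add(Add(21853, -9764), 23969), Add(-40397, n)) = Mul(Add(Add(21853, -9764), 23969), Add(-40397, -5747)) = Mul(Add(12089, 23969), -46144) = Mul(36058, -46144) = -1663860352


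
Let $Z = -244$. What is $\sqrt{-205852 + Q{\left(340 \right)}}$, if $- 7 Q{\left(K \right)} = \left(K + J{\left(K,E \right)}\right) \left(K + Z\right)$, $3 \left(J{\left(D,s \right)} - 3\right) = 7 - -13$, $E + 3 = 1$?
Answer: $\frac{2 i \sqrt{2580431}}{7} \approx 458.96 i$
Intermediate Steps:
$E = -2$ ($E = -3 + 1 = -2$)
$J{\left(D,s \right)} = \frac{29}{3}$ ($J{\left(D,s \right)} = 3 + \frac{7 - -13}{3} = 3 + \frac{7 + 13}{3} = 3 + \frac{1}{3} \cdot 20 = 3 + \frac{20}{3} = \frac{29}{3}$)
$Q{\left(K \right)} = - \frac{\left(-244 + K\right) \left(\frac{29}{3} + K\right)}{7}$ ($Q{\left(K \right)} = - \frac{\left(K + \frac{29}{3}\right) \left(K - 244\right)}{7} = - \frac{\left(\frac{29}{3} + K\right) \left(-244 + K\right)}{7} = - \frac{\left(-244 + K\right) \left(\frac{29}{3} + K\right)}{7}$)
$\sqrt{-205852 + Q{\left(340 \right)}} = \sqrt{-205852 + \left(\frac{7076}{21} - \frac{340^{2}}{7} + \frac{703}{21} \cdot 340\right)} = \sqrt{-205852 + \left(\frac{7076}{21} - \frac{115600}{7} + \frac{239020}{21}\right)} = \sqrt{-205852 - \frac{33568}{7}} = \sqrt{- \frac{1474532}{7}} = \frac{2 i \sqrt{2580431}}{7}$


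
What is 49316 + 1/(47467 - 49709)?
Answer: 110566471/2242 ≈ 49316.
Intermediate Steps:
49316 + 1/(47467 - 49709) = 49316 + 1/(-2242) = 49316 - 1/2242 = 110566471/2242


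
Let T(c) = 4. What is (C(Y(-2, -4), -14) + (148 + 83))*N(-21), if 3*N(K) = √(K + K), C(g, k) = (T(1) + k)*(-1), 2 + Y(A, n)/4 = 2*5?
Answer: 241*I*√42/3 ≈ 520.62*I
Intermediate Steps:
Y(A, n) = 32 (Y(A, n) = -8 + 4*(2*5) = -8 + 4*10 = -8 + 40 = 32)
C(g, k) = -4 - k (C(g, k) = (4 + k)*(-1) = -4 - k)
N(K) = √2*√K/3 (N(K) = √(K + K)/3 = √(2*K)/3 = (√2*√K)/3 = √2*√K/3)
(C(Y(-2, -4), -14) + (148 + 83))*N(-21) = ((-4 - 1*(-14)) + (148 + 83))*(√2*√(-21)/3) = ((-4 + 14) + 231)*(√2*(I*√21)/3) = (10 + 231)*(I*√42/3) = 241*(I*√42/3) = 241*I*√42/3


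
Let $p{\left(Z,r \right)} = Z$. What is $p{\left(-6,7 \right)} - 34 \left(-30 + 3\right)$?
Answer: $912$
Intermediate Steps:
$p{\left(-6,7 \right)} - 34 \left(-30 + 3\right) = -6 - 34 \left(-30 + 3\right) = -6 - -918 = -6 + 918 = 912$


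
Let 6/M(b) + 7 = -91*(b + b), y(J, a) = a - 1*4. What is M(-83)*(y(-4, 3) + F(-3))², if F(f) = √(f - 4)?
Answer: 2*(1 - I*√7)²/5033 ≈ -0.0023843 - 0.0021027*I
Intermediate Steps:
y(J, a) = -4 + a (y(J, a) = a - 4 = -4 + a)
F(f) = √(-4 + f)
M(b) = 6/(-7 - 182*b) (M(b) = 6/(-7 - 91*(b + b)) = 6/(-7 - 182*b))
M(-83)*(y(-4, 3) + F(-3))² = (-6/(7 + 182*(-83)))*((-4 + 3) + √(-4 - 3))² = (-6/(7 - 15106))*(-1 + √(-7))² = (-6/(-15099))*(-1 + I*√7)² = (-6*(-1/15099))*(-1 + I*√7)² = 2*(-1 + I*√7)²/5033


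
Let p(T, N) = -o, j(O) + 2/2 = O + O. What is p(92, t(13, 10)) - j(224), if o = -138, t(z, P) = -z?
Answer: -309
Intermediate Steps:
j(O) = -1 + 2*O (j(O) = -1 + (O + O) = -1 + 2*O)
p(T, N) = 138 (p(T, N) = -1*(-138) = 138)
p(92, t(13, 10)) - j(224) = 138 - (-1 + 2*224) = 138 - (-1 + 448) = 138 - 1*447 = 138 - 447 = -309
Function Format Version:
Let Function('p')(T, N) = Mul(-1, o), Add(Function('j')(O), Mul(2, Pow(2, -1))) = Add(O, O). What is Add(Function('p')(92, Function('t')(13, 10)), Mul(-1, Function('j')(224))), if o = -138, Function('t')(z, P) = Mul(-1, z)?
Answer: -309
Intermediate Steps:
Function('j')(O) = Add(-1, Mul(2, O)) (Function('j')(O) = Add(-1, Add(O, O)) = Add(-1, Mul(2, O)))
Function('p')(T, N) = 138 (Function('p')(T, N) = Mul(-1, -138) = 138)
Add(Function('p')(92, Function('t')(13, 10)), Mul(-1, Function('j')(224))) = Add(138, Mul(-1, Add(-1, Mul(2, 224)))) = Add(138, Mul(-1, Add(-1, 448))) = Add(138, Mul(-1, 447)) = Add(138, -447) = -309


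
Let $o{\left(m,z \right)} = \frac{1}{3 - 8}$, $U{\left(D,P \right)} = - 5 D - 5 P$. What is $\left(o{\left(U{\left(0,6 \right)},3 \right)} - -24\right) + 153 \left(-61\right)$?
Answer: $- \frac{46546}{5} \approx -9309.2$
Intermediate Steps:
$o{\left(m,z \right)} = - \frac{1}{5}$ ($o{\left(m,z \right)} = \frac{1}{-5} = - \frac{1}{5}$)
$\left(o{\left(U{\left(0,6 \right)},3 \right)} - -24\right) + 153 \left(-61\right) = \left(- \frac{1}{5} - -24\right) + 153 \left(-61\right) = \left(- \frac{1}{5} + 24\right) - 9333 = \frac{119}{5} - 9333 = - \frac{46546}{5}$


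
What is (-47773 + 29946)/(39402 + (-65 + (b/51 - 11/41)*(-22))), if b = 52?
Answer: -37276257/82219105 ≈ -0.45338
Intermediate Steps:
(-47773 + 29946)/(39402 + (-65 + (b/51 - 11/41)*(-22))) = (-47773 + 29946)/(39402 + (-65 + (52/51 - 11/41)*(-22))) = -17827/(39402 + (-65 + (52*(1/51) - 11*1/41)*(-22))) = -17827/(39402 + (-65 + (52/51 - 11/41)*(-22))) = -17827/(39402 + (-65 + (1571/2091)*(-22))) = -17827/(39402 + (-65 - 34562/2091)) = -17827/(39402 - 170477/2091) = -17827/82219105/2091 = -17827*2091/82219105 = -37276257/82219105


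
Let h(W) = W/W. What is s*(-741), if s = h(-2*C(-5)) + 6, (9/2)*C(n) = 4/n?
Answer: -5187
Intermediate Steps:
C(n) = 8/(9*n) (C(n) = 2*(4/n)/9 = 8/(9*n))
h(W) = 1
s = 7 (s = 1 + 6 = 7)
s*(-741) = 7*(-741) = -5187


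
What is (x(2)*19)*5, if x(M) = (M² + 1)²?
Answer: 2375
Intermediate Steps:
x(M) = (1 + M²)²
(x(2)*19)*5 = ((1 + 2²)²*19)*5 = ((1 + 4)²*19)*5 = (5²*19)*5 = (25*19)*5 = 475*5 = 2375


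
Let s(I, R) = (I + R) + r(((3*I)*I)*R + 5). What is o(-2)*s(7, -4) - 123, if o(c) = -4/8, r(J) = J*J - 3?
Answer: -340135/2 ≈ -1.7007e+5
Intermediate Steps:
r(J) = -3 + J**2 (r(J) = J**2 - 3 = -3 + J**2)
o(c) = -1/2 (o(c) = -4*1/8 = -1/2)
s(I, R) = -3 + I + R + (5 + 3*R*I**2)**2 (s(I, R) = (I + R) + (-3 + (((3*I)*I)*R + 5)**2) = (I + R) + (-3 + ((3*I**2)*R + 5)**2) = (I + R) + (-3 + (3*R*I**2 + 5)**2) = (I + R) + (-3 + (5 + 3*R*I**2)**2) = -3 + I + R + (5 + 3*R*I**2)**2)
o(-2)*s(7, -4) - 123 = -(-3 + 7 - 4 + (5 + 3*(-4)*7**2)**2)/2 - 123 = -(-3 + 7 - 4 + (5 + 3*(-4)*49)**2)/2 - 123 = -(-3 + 7 - 4 + (5 - 588)**2)/2 - 123 = -(-3 + 7 - 4 + (-583)**2)/2 - 123 = -(-3 + 7 - 4 + 339889)/2 - 123 = -1/2*339889 - 123 = -339889/2 - 123 = -340135/2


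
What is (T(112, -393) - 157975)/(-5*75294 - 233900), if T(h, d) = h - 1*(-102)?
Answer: 157761/610370 ≈ 0.25847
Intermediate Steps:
T(h, d) = 102 + h (T(h, d) = h + 102 = 102 + h)
(T(112, -393) - 157975)/(-5*75294 - 233900) = ((102 + 112) - 157975)/(-5*75294 - 233900) = (214 - 157975)/(-376470 - 233900) = -157761/(-610370) = -157761*(-1/610370) = 157761/610370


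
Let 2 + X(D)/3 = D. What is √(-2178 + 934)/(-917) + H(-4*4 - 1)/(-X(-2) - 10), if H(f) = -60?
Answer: -30 - 2*I*√311/917 ≈ -30.0 - 0.038463*I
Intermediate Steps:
X(D) = -6 + 3*D
√(-2178 + 934)/(-917) + H(-4*4 - 1)/(-X(-2) - 10) = √(-2178 + 934)/(-917) - 60/(-(-6 + 3*(-2)) - 10) = √(-1244)*(-1/917) - 60/(-(-6 - 6) - 10) = (2*I*√311)*(-1/917) - 60/(-1*(-12) - 10) = -2*I*√311/917 - 60/(12 - 10) = -2*I*√311/917 - 60/2 = -2*I*√311/917 - 60*½ = -2*I*√311/917 - 30 = -30 - 2*I*√311/917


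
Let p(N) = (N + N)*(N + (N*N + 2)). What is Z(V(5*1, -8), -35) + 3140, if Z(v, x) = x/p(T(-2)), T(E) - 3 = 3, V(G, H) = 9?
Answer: 1657885/528 ≈ 3139.9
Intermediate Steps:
T(E) = 6 (T(E) = 3 + 3 = 6)
p(N) = 2*N*(2 + N + N²) (p(N) = (2*N)*(N + (N² + 2)) = (2*N)*(N + (2 + N²)) = (2*N)*(2 + N + N²) = 2*N*(2 + N + N²))
Z(v, x) = x/528 (Z(v, x) = x/((2*6*(2 + 6 + 6²))) = x/((2*6*(2 + 6 + 36))) = x/((2*6*44)) = x/528)
Z(V(5*1, -8), -35) + 3140 = (1/528)*(-35) + 3140 = -35/528 + 3140 = 1657885/528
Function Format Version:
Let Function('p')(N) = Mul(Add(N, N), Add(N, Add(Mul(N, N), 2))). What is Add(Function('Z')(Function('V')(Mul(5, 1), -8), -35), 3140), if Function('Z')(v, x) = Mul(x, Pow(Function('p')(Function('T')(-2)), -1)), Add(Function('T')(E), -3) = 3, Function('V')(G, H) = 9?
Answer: Rational(1657885, 528) ≈ 3139.9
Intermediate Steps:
Function('T')(E) = 6 (Function('T')(E) = Add(3, 3) = 6)
Function('p')(N) = Mul(2, N, Add(2, N, Pow(N, 2))) (Function('p')(N) = Mul(Mul(2, N), Add(N, Add(Pow(N, 2), 2))) = Mul(Mul(2, N), Add(N, Add(2, Pow(N, 2)))) = Mul(Mul(2, N), Add(2, N, Pow(N, 2))) = Mul(2, N, Add(2, N, Pow(N, 2))))
Function('Z')(v, x) = Mul(Rational(1, 528), x) (Function('Z')(v, x) = Mul(x, Pow(Mul(2, 6, Add(2, 6, Pow(6, 2))), -1)) = Mul(x, Pow(Mul(2, 6, Add(2, 6, 36)), -1)) = Mul(x, Pow(Mul(2, 6, 44), -1)) = Mul(x, Pow(528, -1)) = Mul(x, Rational(1, 528)) = Mul(Rational(1, 528), x))
Add(Function('Z')(Function('V')(Mul(5, 1), -8), -35), 3140) = Add(Mul(Rational(1, 528), -35), 3140) = Add(Rational(-35, 528), 3140) = Rational(1657885, 528)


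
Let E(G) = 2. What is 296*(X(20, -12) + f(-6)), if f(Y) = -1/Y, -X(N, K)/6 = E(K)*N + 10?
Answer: -266252/3 ≈ -88751.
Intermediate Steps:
X(N, K) = -60 - 12*N (X(N, K) = -6*(2*N + 10) = -6*(10 + 2*N) = -60 - 12*N)
296*(X(20, -12) + f(-6)) = 296*((-60 - 12*20) - 1/(-6)) = 296*((-60 - 240) - 1*(-⅙)) = 296*(-300 + ⅙) = 296*(-1799/6) = -266252/3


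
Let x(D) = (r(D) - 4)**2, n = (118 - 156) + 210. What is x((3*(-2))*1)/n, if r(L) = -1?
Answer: 25/172 ≈ 0.14535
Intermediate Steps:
n = 172 (n = -38 + 210 = 172)
x(D) = 25 (x(D) = (-1 - 4)**2 = (-5)**2 = 25)
x((3*(-2))*1)/n = 25/172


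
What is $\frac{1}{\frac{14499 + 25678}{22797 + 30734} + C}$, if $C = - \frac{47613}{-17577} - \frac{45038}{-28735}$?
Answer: $\frac{1287484519545}{6471821590106} \approx 0.19894$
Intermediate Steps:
$C = \frac{102847261}{24051195}$ ($C = \left(-47613\right) \left(- \frac{1}{17577}\right) - - \frac{6434}{4105} = \frac{15871}{5859} + \frac{6434}{4105} = \frac{102847261}{24051195} \approx 4.2762$)
$\frac{1}{\frac{14499 + 25678}{22797 + 30734} + C} = \frac{1}{\frac{14499 + 25678}{22797 + 30734} + \frac{102847261}{24051195}} = \frac{1}{\frac{40177}{53531} + \frac{102847261}{24051195}} = \frac{1}{\frac{6471821590106}{1287484519545}} = \frac{1287484519545}{6471821590106}$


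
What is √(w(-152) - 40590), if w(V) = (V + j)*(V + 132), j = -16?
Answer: I*√37230 ≈ 192.95*I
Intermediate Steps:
w(V) = (-16 + V)*(132 + V) (w(V) = (V - 16)*(V + 132) = (-16 + V)*(132 + V))
√(w(-152) - 40590) = √((-2112 + (-152)² + 116*(-152)) - 40590) = √((-2112 + 23104 - 17632) - 40590) = √(3360 - 40590) = √(-37230) = I*√37230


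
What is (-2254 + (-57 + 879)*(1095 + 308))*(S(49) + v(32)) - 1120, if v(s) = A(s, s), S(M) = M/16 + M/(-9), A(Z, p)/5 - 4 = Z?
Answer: 7359818161/36 ≈ 2.0444e+8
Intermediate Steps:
A(Z, p) = 20 + 5*Z
S(M) = -7*M/144 (S(M) = M*(1/16) + M*(-⅑) = M/16 - M/9 = -7*M/144)
v(s) = 20 + 5*s
(-2254 + (-57 + 879)*(1095 + 308))*(S(49) + v(32)) - 1120 = (-2254 + (-57 + 879)*(1095 + 308))*(-7/144*49 + (20 + 5*32)) - 1120 = (-2254 + 822*1403)*(-343/144 + (20 + 160)) - 1120 = (-2254 + 1153266)*(-343/144 + 180) - 1120 = 1151012*(25577/144) - 1120 = 7359858481/36 - 1120 = 7359818161/36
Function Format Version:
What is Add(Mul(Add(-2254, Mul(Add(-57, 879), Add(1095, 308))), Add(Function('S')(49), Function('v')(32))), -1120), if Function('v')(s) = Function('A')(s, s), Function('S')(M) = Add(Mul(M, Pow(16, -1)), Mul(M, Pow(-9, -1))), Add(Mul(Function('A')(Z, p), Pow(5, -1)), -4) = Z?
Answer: Rational(7359818161, 36) ≈ 2.0444e+8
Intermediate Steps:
Function('A')(Z, p) = Add(20, Mul(5, Z))
Function('S')(M) = Mul(Rational(-7, 144), M) (Function('S')(M) = Add(Mul(M, Rational(1, 16)), Mul(M, Rational(-1, 9))) = Add(Mul(Rational(1, 16), M), Mul(Rational(-1, 9), M)) = Mul(Rational(-7, 144), M))
Function('v')(s) = Add(20, Mul(5, s))
Add(Mul(Add(-2254, Mul(Add(-57, 879), Add(1095, 308))), Add(Function('S')(49), Function('v')(32))), -1120) = Add(Mul(Add(-2254, Mul(Add(-57, 879), Add(1095, 308))), Add(Mul(Rational(-7, 144), 49), Add(20, Mul(5, 32)))), -1120) = Add(Mul(Add(-2254, Mul(822, 1403)), Add(Rational(-343, 144), Add(20, 160))), -1120) = Add(Mul(Add(-2254, 1153266), Add(Rational(-343, 144), 180)), -1120) = Add(Mul(1151012, Rational(25577, 144)), -1120) = Add(Rational(7359858481, 36), -1120) = Rational(7359818161, 36)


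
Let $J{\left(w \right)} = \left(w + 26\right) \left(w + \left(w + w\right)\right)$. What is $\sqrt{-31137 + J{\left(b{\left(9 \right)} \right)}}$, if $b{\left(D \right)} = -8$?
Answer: $i \sqrt{31569} \approx 177.68 i$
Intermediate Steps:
$J{\left(w \right)} = 3 w \left(26 + w\right)$ ($J{\left(w \right)} = \left(26 + w\right) \left(w + 2 w\right) = \left(26 + w\right) 3 w = 3 w \left(26 + w\right)$)
$\sqrt{-31137 + J{\left(b{\left(9 \right)} \right)}} = \sqrt{-31137 + 3 \left(-8\right) \left(26 - 8\right)} = \sqrt{-31137 + 3 \left(-8\right) 18} = \sqrt{-31137 - 432} = \sqrt{-31569} = i \sqrt{31569}$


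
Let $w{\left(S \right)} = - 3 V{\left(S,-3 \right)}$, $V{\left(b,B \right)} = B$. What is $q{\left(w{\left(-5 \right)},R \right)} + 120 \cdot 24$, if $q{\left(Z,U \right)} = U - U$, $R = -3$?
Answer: $2880$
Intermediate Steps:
$w{\left(S \right)} = 9$ ($w{\left(S \right)} = \left(-3\right) \left(-3\right) = 9$)
$q{\left(Z,U \right)} = 0$
$q{\left(w{\left(-5 \right)},R \right)} + 120 \cdot 24 = 0 + 120 \cdot 24 = 0 + 2880 = 2880$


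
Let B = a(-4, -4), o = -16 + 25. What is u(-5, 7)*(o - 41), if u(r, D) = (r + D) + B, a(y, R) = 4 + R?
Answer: -64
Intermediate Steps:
o = 9
B = 0 (B = 4 - 4 = 0)
u(r, D) = D + r (u(r, D) = (r + D) + 0 = (D + r) + 0 = D + r)
u(-5, 7)*(o - 41) = (7 - 5)*(9 - 41) = 2*(-32) = -64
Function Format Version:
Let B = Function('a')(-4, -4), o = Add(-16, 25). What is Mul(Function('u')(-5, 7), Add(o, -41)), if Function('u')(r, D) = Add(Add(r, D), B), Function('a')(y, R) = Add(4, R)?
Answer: -64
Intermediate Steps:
o = 9
B = 0 (B = Add(4, -4) = 0)
Function('u')(r, D) = Add(D, r) (Function('u')(r, D) = Add(Add(r, D), 0) = Add(Add(D, r), 0) = Add(D, r))
Mul(Function('u')(-5, 7), Add(o, -41)) = Mul(Add(7, -5), Add(9, -41)) = Mul(2, -32) = -64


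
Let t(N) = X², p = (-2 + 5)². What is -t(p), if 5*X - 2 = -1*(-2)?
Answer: -16/25 ≈ -0.64000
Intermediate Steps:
p = 9 (p = 3² = 9)
X = ⅘ (X = ⅖ + (-1*(-2))/5 = ⅖ + (⅕)*2 = ⅖ + ⅖ = ⅘ ≈ 0.80000)
t(N) = 16/25 (t(N) = (⅘)² = 16/25)
-t(p) = -1*16/25 = -16/25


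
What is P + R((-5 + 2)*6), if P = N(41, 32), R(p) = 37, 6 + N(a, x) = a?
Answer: 72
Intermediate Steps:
N(a, x) = -6 + a
P = 35 (P = -6 + 41 = 35)
P + R((-5 + 2)*6) = 35 + 37 = 72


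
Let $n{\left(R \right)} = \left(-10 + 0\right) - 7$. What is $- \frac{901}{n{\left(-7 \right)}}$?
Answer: $53$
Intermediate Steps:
$n{\left(R \right)} = -17$ ($n{\left(R \right)} = -10 - 7 = -17$)
$- \frac{901}{n{\left(-7 \right)}} = - \frac{901}{-17} = \left(-901\right) \left(- \frac{1}{17}\right) = 53$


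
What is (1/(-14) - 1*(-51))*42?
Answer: 2139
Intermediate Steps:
(1/(-14) - 1*(-51))*42 = (-1/14 + 51)*42 = (713/14)*42 = 2139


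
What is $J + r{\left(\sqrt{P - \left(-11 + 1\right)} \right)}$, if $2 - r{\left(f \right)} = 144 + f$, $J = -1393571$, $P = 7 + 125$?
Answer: $-1393713 - \sqrt{142} \approx -1.3937 \cdot 10^{6}$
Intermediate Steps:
$P = 132$
$r{\left(f \right)} = -142 - f$ ($r{\left(f \right)} = 2 - \left(144 + f\right) = -142 - f$)
$J + r{\left(\sqrt{P - \left(-11 + 1\right)} \right)} = -1393571 - \left(142 + \sqrt{132 - \left(-11 + 1\right)}\right) = -1393571 - \left(142 + \sqrt{132 - -10}\right) = -1393571 - \left(142 + \sqrt{132 + 10}\right) = -1393571 - \left(142 + \sqrt{142}\right) = -1393713 - \sqrt{142}$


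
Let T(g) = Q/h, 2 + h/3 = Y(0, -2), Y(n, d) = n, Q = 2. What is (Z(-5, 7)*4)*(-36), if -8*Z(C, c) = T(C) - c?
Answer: -132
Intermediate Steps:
h = -6 (h = -6 + 3*0 = -6 + 0 = -6)
T(g) = -1/3 (T(g) = 2/(-6) = 2*(-1/6) = -1/3)
Z(C, c) = 1/24 + c/8 (Z(C, c) = -(-1/3 - c)/8 = 1/24 + c/8)
(Z(-5, 7)*4)*(-36) = ((1/24 + (1/8)*7)*4)*(-36) = ((1/24 + 7/8)*4)*(-36) = ((11/12)*4)*(-36) = (11/3)*(-36) = -132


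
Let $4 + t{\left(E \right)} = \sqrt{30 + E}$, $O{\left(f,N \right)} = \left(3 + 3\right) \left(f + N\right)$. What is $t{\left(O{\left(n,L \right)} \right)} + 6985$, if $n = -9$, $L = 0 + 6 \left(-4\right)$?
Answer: $6981 + 2 i \sqrt{42} \approx 6981.0 + 12.961 i$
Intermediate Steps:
$L = -24$ ($L = 0 - 24 = -24$)
$O{\left(f,N \right)} = 6 N + 6 f$ ($O{\left(f,N \right)} = 6 \left(N + f\right) = 6 N + 6 f$)
$t{\left(E \right)} = -4 + \sqrt{30 + E}$
$t{\left(O{\left(n,L \right)} \right)} + 6985 = \left(-4 + \sqrt{30 + \left(6 \left(-24\right) + 6 \left(-9\right)\right)}\right) + 6985 = \left(-4 + \sqrt{30 - 198}\right) + 6985 = \left(-4 + \sqrt{-168}\right) + 6985 = \left(-4 + 2 i \sqrt{42}\right) + 6985 = 6981 + 2 i \sqrt{42}$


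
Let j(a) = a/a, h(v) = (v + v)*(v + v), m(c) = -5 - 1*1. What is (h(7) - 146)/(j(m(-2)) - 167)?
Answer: -25/83 ≈ -0.30120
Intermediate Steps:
m(c) = -6 (m(c) = -5 - 1 = -6)
h(v) = 4*v² (h(v) = (2*v)*(2*v) = 4*v²)
j(a) = 1
(h(7) - 146)/(j(m(-2)) - 167) = (4*7² - 146)/(1 - 167) = (4*49 - 146)/(-166) = (196 - 146)*(-1/166) = 50*(-1/166) = -25/83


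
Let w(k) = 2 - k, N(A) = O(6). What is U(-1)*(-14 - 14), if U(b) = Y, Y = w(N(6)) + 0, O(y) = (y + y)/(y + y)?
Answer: -28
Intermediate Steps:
O(y) = 1 (O(y) = (2*y)/((2*y)) = (2*y)*(1/(2*y)) = 1)
N(A) = 1
Y = 1 (Y = (2 - 1*1) + 0 = (2 - 1) + 0 = 1 + 0 = 1)
U(b) = 1
U(-1)*(-14 - 14) = 1*(-14 - 14) = 1*(-28) = -28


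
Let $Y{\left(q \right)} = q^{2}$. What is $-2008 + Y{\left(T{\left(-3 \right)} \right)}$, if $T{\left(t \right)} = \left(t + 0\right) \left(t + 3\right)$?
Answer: $-2008$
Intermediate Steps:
$T{\left(t \right)} = t \left(3 + t\right)$
$-2008 + Y{\left(T{\left(-3 \right)} \right)} = -2008 + \left(- 3 \left(3 - 3\right)\right)^{2} = -2008 + \left(\left(-3\right) 0\right)^{2} = -2008 + 0^{2} = -2008 + 0 = -2008$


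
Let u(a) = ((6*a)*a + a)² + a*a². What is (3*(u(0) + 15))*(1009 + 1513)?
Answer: 113490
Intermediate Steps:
u(a) = a³ + (a + 6*a²)² (u(a) = (6*a² + a)² + a³ = (a + 6*a²)² + a³ = a³ + (a + 6*a²)²)
(3*(u(0) + 15))*(1009 + 1513) = (3*(0²*(0 + (1 + 6*0)²) + 15))*(1009 + 1513) = (3*(0*(0 + (1 + 0)²) + 15))*2522 = (3*(0*(0 + 1²) + 15))*2522 = (3*(0*(0 + 1) + 15))*2522 = (3*(0*1 + 15))*2522 = (3*(0 + 15))*2522 = (3*15)*2522 = 45*2522 = 113490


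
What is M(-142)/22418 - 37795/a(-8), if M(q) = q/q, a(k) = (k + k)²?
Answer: -423644027/2869504 ≈ -147.64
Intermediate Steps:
a(k) = 4*k² (a(k) = (2*k)² = 4*k²)
M(q) = 1
M(-142)/22418 - 37795/a(-8) = 1/22418 - 37795/(4*(-8)²) = 1*(1/22418) - 37795/(4*64) = 1/22418 - 37795/256 = -423644027/2869504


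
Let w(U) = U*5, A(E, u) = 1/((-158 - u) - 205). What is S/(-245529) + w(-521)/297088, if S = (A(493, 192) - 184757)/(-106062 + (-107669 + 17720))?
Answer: -69610387455613693/7935263134274424960 ≈ -0.0087723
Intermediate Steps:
A(E, u) = 1/(-363 - u)
S = 102540136/108786105 (S = (-1/(363 + 192) - 184757)/(-106062 + (-107669 + 17720)) = (-1/555 - 184757)/(-106062 - 89949) = (-1*1/555 - 184757)/(-196011) = (-1/555 - 184757)*(-1/196011) = -102540136/555*(-1/196011) = 102540136/108786105 ≈ 0.94258)
w(U) = 5*U
S/(-245529) + w(-521)/297088 = (102540136/108786105)/(-245529) + (5*(-521))/297088 = (102540136/108786105)*(-1/245529) - 2605*1/297088 = -102540136/26710143574545 - 2605/297088 = -69610387455613693/7935263134274424960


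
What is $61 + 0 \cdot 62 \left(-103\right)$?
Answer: $61$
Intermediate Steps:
$61 + 0 \cdot 62 \left(-103\right) = 61 + 0 \left(-103\right) = 61 + 0 = 61$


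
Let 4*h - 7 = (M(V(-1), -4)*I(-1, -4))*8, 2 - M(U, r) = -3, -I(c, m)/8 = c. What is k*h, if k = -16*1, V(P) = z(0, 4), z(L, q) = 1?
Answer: -1308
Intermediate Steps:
I(c, m) = -8*c
V(P) = 1
M(U, r) = 5 (M(U, r) = 2 - 1*(-3) = 2 + 3 = 5)
k = -16
h = 327/4 (h = 7/4 + ((5*(-8*(-1)))*8)/4 = 7/4 + ((5*8)*8)/4 = 7/4 + (40*8)/4 = 7/4 + (¼)*320 = 7/4 + 80 = 327/4 ≈ 81.750)
k*h = -16*327/4 = -1308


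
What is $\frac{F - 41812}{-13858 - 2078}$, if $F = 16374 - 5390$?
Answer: $\frac{2569}{1328} \approx 1.9345$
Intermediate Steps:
$F = 10984$ ($F = 16374 - 5390 = 10984$)
$\frac{F - 41812}{-13858 - 2078} = \frac{10984 - 41812}{-13858 - 2078} = - \frac{30828}{-15936} = \left(-30828\right) \left(- \frac{1}{15936}\right) = \frac{2569}{1328}$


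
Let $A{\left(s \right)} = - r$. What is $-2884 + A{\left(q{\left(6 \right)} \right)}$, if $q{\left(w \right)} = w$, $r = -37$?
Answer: $-2847$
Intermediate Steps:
$A{\left(s \right)} = 37$ ($A{\left(s \right)} = \left(-1\right) \left(-37\right) = 37$)
$-2884 + A{\left(q{\left(6 \right)} \right)} = -2884 + 37 = -2847$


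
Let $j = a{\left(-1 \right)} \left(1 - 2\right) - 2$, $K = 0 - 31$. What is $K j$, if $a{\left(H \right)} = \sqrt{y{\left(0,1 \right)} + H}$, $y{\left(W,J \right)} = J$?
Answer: $62$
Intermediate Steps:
$a{\left(H \right)} = \sqrt{1 + H}$
$K = -31$
$j = -2$ ($j = \sqrt{1 - 1} \left(1 - 2\right) - 2 = \sqrt{0} \left(-1\right) - 2 = 0 \left(-1\right) - 2 = 0 - 2 = -2$)
$K j = \left(-31\right) \left(-2\right) = 62$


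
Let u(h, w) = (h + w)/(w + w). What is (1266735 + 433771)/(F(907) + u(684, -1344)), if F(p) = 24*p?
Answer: 380913344/4876087 ≈ 78.119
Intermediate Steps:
u(h, w) = (h + w)/(2*w) (u(h, w) = (h + w)/((2*w)) = (h + w)*(1/(2*w)) = (h + w)/(2*w))
(1266735 + 433771)/(F(907) + u(684, -1344)) = (1266735 + 433771)/(24*907 + (½)*(684 - 1344)/(-1344)) = 1700506/(21768 + (½)*(-1/1344)*(-660)) = 1700506/(21768 + 55/224) = 1700506/(4876087/224) = 1700506*(224/4876087) = 380913344/4876087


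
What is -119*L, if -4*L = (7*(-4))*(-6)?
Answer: 4998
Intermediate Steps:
L = -42 (L = -7*(-4)*(-6)/4 = -(-7)*(-6) = -1/4*168 = -42)
-119*L = -119*(-42) = 4998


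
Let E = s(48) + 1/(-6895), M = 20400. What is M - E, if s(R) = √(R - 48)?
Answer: 140658001/6895 ≈ 20400.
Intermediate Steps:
s(R) = √(-48 + R)
E = -1/6895 (E = √(-48 + 48) + 1/(-6895) = √0 - 1/6895 = 0 - 1/6895 = -1/6895 ≈ -0.00014503)
M - E = 20400 - 1*(-1/6895) = 20400 + 1/6895 = 140658001/6895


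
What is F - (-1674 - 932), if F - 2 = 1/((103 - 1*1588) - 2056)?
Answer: 9234927/3541 ≈ 2608.0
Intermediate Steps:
F = 7081/3541 (F = 2 + 1/((103 - 1*1588) - 2056) = 2 + 1/((103 - 1588) - 2056) = 2 + 1/(-1485 - 2056) = 2 + 1/(-3541) = 2 - 1/3541 = 7081/3541 ≈ 1.9997)
F - (-1674 - 932) = 7081/3541 - (-1674 - 932) = 7081/3541 - 1*(-2606) = 7081/3541 + 2606 = 9234927/3541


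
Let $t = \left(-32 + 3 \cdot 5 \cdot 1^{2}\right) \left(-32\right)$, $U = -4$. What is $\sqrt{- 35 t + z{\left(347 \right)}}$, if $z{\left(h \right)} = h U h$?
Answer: $2 i \sqrt{125169} \approx 707.58 i$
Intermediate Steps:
$z{\left(h \right)} = - 4 h^{2}$ ($z{\left(h \right)} = h \left(-4\right) h = - 4 h h = - 4 h^{2}$)
$t = 544$ ($t = \left(-32 + 15 \cdot 1\right) \left(-32\right) = \left(-32 + 15\right) \left(-32\right) = \left(-17\right) \left(-32\right) = 544$)
$\sqrt{- 35 t + z{\left(347 \right)}} = \sqrt{\left(-35\right) 544 - 4 \cdot 347^{2}} = \sqrt{-19040 - 481636} = \sqrt{-500676} = 2 i \sqrt{125169}$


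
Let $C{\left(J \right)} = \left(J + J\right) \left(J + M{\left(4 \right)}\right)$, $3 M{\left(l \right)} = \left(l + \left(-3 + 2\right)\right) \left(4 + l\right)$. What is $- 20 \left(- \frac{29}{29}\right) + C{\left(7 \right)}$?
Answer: $230$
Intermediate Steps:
$M{\left(l \right)} = \frac{\left(-1 + l\right) \left(4 + l\right)}{3}$ ($M{\left(l \right)} = \frac{\left(l + \left(-3 + 2\right)\right) \left(4 + l\right)}{3} = \frac{\left(l - 1\right) \left(4 + l\right)}{3} = \frac{\left(-1 + l\right) \left(4 + l\right)}{3}$)
$C{\left(J \right)} = 2 J \left(8 + J\right)$ ($C{\left(J \right)} = \left(J + J\right) \left(J + \left(- \frac{4}{3} + 4 + \frac{4^{2}}{3}\right)\right) = 2 J \left(J + \left(- \frac{4}{3} + 4 + \frac{1}{3} \cdot 16\right)\right) = 2 J \left(J + \left(- \frac{4}{3} + 4 + \frac{16}{3}\right)\right) = 2 J \left(J + 8\right) = 2 J \left(8 + J\right)$)
$- 20 \left(- \frac{29}{29}\right) + C{\left(7 \right)} = - 20 \left(- \frac{29}{29}\right) + 2 \cdot 7 \left(8 + 7\right) = - 20 \left(\left(-29\right) \frac{1}{29}\right) + 2 \cdot 7 \cdot 15 = \left(-20\right) \left(-1\right) + 210 = 20 + 210 = 230$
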